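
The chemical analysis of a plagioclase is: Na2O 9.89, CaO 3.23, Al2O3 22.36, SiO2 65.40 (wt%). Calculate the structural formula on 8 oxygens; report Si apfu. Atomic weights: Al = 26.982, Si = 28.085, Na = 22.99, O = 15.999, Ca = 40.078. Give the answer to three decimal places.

2.853 Si apfu

9.89 wt% Na2O ÷ 61.979 g/mol = 0.15957 mol, giving 0.31914 Na and 0.15957 O.
3.23 wt% CaO ÷ 56.077 g/mol = 0.05760 mol, giving 0.05760 Ca and 0.05760 O.
22.36 wt% Al2O3 ÷ 101.961 g/mol = 0.21930 mol, giving 0.43860 Al and 0.65790 O.
65.40 wt% SiO2 ÷ 60.083 g/mol = 1.08849 mol, giving 1.08849 Si and 2.17698 O.
Oxygen sums to 3.05205; scaling by 8/3.05205 = 2.62119 puts the formula on 8 O.
Si: 1.08849 × 2.62119 = 2.853 atoms per formula unit.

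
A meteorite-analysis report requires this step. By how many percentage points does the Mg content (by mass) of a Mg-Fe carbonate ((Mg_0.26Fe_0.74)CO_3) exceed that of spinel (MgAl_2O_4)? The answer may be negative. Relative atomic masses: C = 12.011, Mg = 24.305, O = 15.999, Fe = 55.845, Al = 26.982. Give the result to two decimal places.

First mineral: 6.319 g Mg in 107.653 g formula = 5.87 wt% Mg.
Second mineral: 24.305 g Mg in 142.265 g formula = 17.08 wt% Mg.
5.87% − 17.08% gives a difference of -11.21 percentage points.

-11.21 percentage points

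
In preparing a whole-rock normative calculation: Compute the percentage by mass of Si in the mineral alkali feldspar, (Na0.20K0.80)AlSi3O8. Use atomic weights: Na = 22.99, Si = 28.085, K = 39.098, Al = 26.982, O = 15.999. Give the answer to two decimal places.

30.63 weight percent

M((Na0.20K0.80)AlSi3O8) = 275.105 g/mol.
Si contributes 3 × 28.085 = 84.255 g per mole.
84.255/275.105 = 0.3063 → 30.63%.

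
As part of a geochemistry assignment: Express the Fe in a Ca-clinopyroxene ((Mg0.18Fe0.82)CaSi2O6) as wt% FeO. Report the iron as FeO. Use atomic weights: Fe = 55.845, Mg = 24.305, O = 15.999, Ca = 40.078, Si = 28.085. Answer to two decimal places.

M((Mg0.18Fe0.82)CaSi2O6) = 242.410 g/mol; M(FeO) = 71.844 g/mol.
Moles FeO per formula unit = 0.82 Fe ÷ 1 = 0.8200.
FeO fraction = (0.8200 × 71.844) / 242.410 = 58.912/242.410 = 0.2430.

24.30 wt%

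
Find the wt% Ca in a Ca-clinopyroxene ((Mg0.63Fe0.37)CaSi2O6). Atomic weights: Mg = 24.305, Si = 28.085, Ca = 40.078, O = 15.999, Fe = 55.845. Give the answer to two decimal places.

17.56 mass %

M((Mg0.63Fe0.37)CaSi2O6) = 228.217 g/mol.
Ca contributes 1 × 40.078 = 40.078 g per mole.
40.078/228.217 = 0.1756 → 17.56%.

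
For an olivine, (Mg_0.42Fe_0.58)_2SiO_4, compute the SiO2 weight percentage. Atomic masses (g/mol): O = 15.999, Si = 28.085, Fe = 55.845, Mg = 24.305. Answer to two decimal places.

33.89 wt%

M((Mg_0.42Fe_0.58)_2SiO_4) = 177.277 g/mol; M(SiO2) = 60.083 g/mol.
Moles SiO2 per formula unit = 1 Si ÷ 1 = 1.0000.
SiO2 fraction = (1.0000 × 60.083) / 177.277 = 60.083/177.277 = 0.3389.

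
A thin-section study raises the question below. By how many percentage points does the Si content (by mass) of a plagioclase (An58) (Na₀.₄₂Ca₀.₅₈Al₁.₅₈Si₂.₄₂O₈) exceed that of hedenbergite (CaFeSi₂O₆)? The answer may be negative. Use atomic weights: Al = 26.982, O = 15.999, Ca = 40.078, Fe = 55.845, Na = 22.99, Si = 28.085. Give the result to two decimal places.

2.39 percentage points

M(Na₀.₄₂Ca₀.₅₈Al₁.₅₈Si₂.₄₂O₈) = 271.490 g/mol, so wt% Si = 67.966/271.490 × 100 = 25.03%.
M(CaFeSi₂O₆) = 248.087 g/mol, so wt% Si = 56.170/248.087 × 100 = 22.64%.
25.03 − 22.64 = 2.39 pp.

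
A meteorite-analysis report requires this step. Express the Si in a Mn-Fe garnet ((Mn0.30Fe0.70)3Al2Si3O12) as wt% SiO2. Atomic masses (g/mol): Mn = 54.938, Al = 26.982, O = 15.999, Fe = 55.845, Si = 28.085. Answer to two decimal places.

36.27 wt%

M((Mn0.30Fe0.70)3Al2Si3O12) = 496.926 g/mol; M(SiO2) = 60.083 g/mol.
Moles SiO2 per formula unit = 3 Si ÷ 1 = 3.0000.
SiO2 fraction = (3.0000 × 60.083) / 496.926 = 180.249/496.926 = 0.3627.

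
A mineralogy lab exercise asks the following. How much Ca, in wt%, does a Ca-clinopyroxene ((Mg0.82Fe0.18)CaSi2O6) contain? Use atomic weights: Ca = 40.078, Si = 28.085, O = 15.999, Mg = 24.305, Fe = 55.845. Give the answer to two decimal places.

Molar mass of (Mg0.82Fe0.18)CaSi2O6: 0.82×24.305 + 0.18×55.845 + 1×40.078 + 2×28.085 + 6×15.999 = 222.224 g/mol.
Mass of Ca per formula unit: 1 × 40.078 = 40.078 g.
Weight fraction Ca = 40.078 / 222.224 = 0.1803.

18.03 wt%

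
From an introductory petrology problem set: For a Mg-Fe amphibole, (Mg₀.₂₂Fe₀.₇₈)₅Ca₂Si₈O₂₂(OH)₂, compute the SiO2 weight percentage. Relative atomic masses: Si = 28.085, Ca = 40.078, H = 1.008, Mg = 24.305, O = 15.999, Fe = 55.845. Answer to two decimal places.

M((Mg₀.₂₂Fe₀.₇₈)₅Ca₂Si₈O₂₂(OH)₂) = 935.359 g/mol; M(SiO2) = 60.083 g/mol.
Moles SiO2 per formula unit = 8 Si ÷ 1 = 8.0000.
SiO2 fraction = (8.0000 × 60.083) / 935.359 = 480.664/935.359 = 0.5139.

51.39 wt%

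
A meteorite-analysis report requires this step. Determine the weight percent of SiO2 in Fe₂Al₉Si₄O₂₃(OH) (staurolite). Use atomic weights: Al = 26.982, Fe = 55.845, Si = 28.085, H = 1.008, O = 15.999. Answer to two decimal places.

Formula mass = 851.852 g/mol.
4 Si → 4.0000 mol SiO2 per formula unit; M(SiO2) = 60.083, so SiO2 mass = 240.332 g.
240.332/851.852 × 100 = 28.21 wt%.

28.21 wt%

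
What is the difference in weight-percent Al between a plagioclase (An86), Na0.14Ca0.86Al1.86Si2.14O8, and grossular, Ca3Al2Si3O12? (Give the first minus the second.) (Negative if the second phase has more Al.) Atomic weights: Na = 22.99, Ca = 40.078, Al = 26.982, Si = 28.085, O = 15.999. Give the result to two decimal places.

6.21 percentage points

Al in Na0.14Ca0.86Al1.86Si2.14O8: molar mass 275.966 g/mol; 1.86×26.982 = 50.187 g → 18.19 wt%.
Al in Ca3Al2Si3O12: molar mass 450.441 g/mol; 2×26.982 = 53.964 g → 11.98 wt%.
Difference = 18.19 − 11.98 = 6.21 percentage points.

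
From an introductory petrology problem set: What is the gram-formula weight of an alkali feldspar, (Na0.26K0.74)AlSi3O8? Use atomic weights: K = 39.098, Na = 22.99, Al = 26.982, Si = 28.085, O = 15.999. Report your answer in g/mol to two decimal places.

M = 0.26×22.99 + 0.74×39.098 + 1×26.982 + 3×28.085 + 8×15.999

274.14 g/mol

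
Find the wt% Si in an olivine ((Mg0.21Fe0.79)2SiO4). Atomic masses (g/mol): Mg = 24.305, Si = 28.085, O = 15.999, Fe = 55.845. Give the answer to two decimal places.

14.74 weight percent

Formula mass = 0.42·24.305 + 1.58·55.845 + 1·28.085 + 4·15.999 = 190.524 g/mol, of which 28.085 g is Si.
So Si makes up 28.085/190.524 = 0.1474 of the mass, i.e. 14.74%.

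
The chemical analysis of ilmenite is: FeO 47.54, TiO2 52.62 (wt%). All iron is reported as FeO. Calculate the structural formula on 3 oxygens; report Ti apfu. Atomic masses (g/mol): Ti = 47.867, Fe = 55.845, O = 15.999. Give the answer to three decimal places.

0.999 Ti apfu

FeO (M=71.844): mol = 0.66171; Fe = 0.66171, O = 0.66171.
TiO2 (M=79.865): mol = 0.65886; Ti = 0.65886, O = 1.31772.
ΣO = 1.97943; factor = 3/ΣO = 1.51559.
Ti apfu = 0.65886 × 1.51559 = 0.999.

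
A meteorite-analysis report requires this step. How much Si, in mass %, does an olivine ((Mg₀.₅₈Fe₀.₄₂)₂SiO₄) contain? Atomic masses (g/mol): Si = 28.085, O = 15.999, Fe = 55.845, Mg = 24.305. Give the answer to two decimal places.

16.80 mass %

M((Mg₀.₅₈Fe₀.₄₂)₂SiO₄) = 167.185 g/mol.
Si contributes 1 × 28.085 = 28.085 g per mole.
28.085/167.185 = 0.1680 → 16.80%.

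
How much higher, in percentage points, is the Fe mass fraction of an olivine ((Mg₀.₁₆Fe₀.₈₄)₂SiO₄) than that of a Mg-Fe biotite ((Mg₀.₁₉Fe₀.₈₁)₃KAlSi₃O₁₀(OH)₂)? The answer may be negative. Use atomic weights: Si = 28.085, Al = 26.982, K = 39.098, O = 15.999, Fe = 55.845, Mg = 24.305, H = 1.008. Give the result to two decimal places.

Fe in (Mg₀.₁₆Fe₀.₈₄)₂SiO₄: molar mass 193.678 g/mol; 1.68×55.845 = 93.820 g → 48.44 wt%.
Fe in (Mg₀.₁₉Fe₀.₈₁)₃KAlSi₃O₁₀(OH)₂: molar mass 493.896 g/mol; 2.43×55.845 = 135.703 g → 27.48 wt%.
Difference = 48.44 − 27.48 = 20.96 percentage points.

20.96 percentage points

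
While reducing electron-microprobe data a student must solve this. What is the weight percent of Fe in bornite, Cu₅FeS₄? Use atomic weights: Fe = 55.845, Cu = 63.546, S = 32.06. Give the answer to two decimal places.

11.13 mass %

Molar mass of Cu₅FeS₄: 5*63.546 + 1*55.845 + 4*32.06 = 501.815 g/mol.
Mass of Fe per formula unit: 1 × 55.845 = 55.845 g.
Weight fraction Fe = 55.845 / 501.815 = 0.1113.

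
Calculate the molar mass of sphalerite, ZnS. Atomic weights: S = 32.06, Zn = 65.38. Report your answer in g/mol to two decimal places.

97.44 g/mol

The formula mass is the sum 1*65.38 + 1*32.06.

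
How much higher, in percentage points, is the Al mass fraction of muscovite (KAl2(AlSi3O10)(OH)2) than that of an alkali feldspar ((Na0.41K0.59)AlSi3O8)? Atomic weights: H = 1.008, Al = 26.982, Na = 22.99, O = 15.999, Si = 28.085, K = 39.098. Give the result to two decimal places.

10.39 percentage points

Al in KAl2(AlSi3O10)(OH)2: molar mass 398.303 g/mol; 3×26.982 = 80.946 g → 20.32 wt%.
Al in (Na0.41K0.59)AlSi3O8: molar mass 271.723 g/mol; 1×26.982 = 26.982 g → 9.93 wt%.
Difference = 20.32 − 9.93 = 10.39 percentage points.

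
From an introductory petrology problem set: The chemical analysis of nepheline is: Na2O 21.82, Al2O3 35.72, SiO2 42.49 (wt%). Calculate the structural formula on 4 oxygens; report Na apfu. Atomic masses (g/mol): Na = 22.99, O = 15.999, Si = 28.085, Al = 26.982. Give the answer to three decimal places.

1.000 Na apfu

Na2O: 21.82/61.979 = 0.35205 mol → 0.70410 mol Na, 0.35205 mol O.
Al2O3: 35.72/101.961 = 0.35033 mol → 0.70066 mol Al, 1.05099 mol O.
SiO2: 42.49/60.083 = 0.70719 mol → 0.70719 mol Si, 1.41438 mol O.
Total oxygen = 2.81742 mol. Normalization factor = 4/2.81742 = 1.41974.
Na per 4 O = 0.70410 × 1.41974 = 1.000.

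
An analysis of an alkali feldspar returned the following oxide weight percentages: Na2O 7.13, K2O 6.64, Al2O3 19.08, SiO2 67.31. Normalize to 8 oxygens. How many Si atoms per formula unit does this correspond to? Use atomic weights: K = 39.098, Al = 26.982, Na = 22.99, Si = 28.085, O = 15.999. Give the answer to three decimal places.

3.000 Si apfu

Na2O: 7.13/61.979 = 0.11504 mol → 0.23008 mol Na, 0.11504 mol O.
K2O: 6.64/94.195 = 0.07049 mol → 0.14098 mol K, 0.07049 mol O.
Al2O3: 19.08/101.961 = 0.18713 mol → 0.37426 mol Al, 0.56139 mol O.
SiO2: 67.31/60.083 = 1.12028 mol → 1.12028 mol Si, 2.24056 mol O.
Total oxygen = 2.98748 mol. Normalization factor = 8/2.98748 = 2.67784.
Si per 8 O = 1.12028 × 2.67784 = 3.000.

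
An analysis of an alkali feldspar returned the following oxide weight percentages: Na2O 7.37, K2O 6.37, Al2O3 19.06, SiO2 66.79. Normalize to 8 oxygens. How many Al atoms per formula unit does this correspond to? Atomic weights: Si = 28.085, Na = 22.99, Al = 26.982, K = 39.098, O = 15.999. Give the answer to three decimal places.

Na2O: 7.37/61.979 = 0.11891 mol → 0.23782 mol Na, 0.11891 mol O.
K2O: 6.37/94.195 = 0.06763 mol → 0.13526 mol K, 0.06763 mol O.
Al2O3: 19.06/101.961 = 0.18693 mol → 0.37386 mol Al, 0.56079 mol O.
SiO2: 66.79/60.083 = 1.11163 mol → 1.11163 mol Si, 2.22326 mol O.
Total oxygen = 2.97059 mol. Normalization factor = 8/2.97059 = 2.69307.
Al per 8 O = 0.37386 × 2.69307 = 1.007.

1.007 Al apfu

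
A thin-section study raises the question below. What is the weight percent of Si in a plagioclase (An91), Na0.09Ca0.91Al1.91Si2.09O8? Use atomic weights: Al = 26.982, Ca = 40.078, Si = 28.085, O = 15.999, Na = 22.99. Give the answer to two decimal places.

Formula mass = 0.09×22.99 + 0.91×40.078 + 1.91×26.982 + 2.09×28.085 + 8×15.999 = 276.765 g/mol, of which 58.698 g is Si.
So Si makes up 58.698/276.765 = 0.2121 of the mass, i.e. 21.21%.

21.21 mass %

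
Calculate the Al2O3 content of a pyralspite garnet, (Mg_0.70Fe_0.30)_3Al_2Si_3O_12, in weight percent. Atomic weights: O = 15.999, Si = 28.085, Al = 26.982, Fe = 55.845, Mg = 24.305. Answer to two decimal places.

23.63 wt%

M((Mg_0.70Fe_0.30)_3Al_2Si_3O_12) = 431.508 g/mol; M(Al2O3) = 101.961 g/mol.
Moles Al2O3 per formula unit = 2 Al ÷ 2 = 1.0000.
Al2O3 fraction = (1.0000 × 101.961) / 431.508 = 101.961/431.508 = 0.2363.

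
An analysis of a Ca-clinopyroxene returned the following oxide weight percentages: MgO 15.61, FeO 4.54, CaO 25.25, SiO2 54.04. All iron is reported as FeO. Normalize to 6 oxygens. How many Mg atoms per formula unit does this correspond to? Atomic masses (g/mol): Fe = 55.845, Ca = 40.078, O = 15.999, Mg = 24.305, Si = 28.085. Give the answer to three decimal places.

MgO: 15.61/40.304 = 0.38731 mol → 0.38731 mol Mg, 0.38731 mol O.
FeO: 4.54/71.844 = 0.06319 mol → 0.06319 mol Fe, 0.06319 mol O.
CaO: 25.25/56.077 = 0.45027 mol → 0.45027 mol Ca, 0.45027 mol O.
SiO2: 54.04/60.083 = 0.89942 mol → 0.89942 mol Si, 1.79884 mol O.
Total oxygen = 2.69961 mol. Normalization factor = 6/2.69961 = 2.22254.
Mg per 6 O = 0.38731 × 2.22254 = 0.861.

0.861 Mg apfu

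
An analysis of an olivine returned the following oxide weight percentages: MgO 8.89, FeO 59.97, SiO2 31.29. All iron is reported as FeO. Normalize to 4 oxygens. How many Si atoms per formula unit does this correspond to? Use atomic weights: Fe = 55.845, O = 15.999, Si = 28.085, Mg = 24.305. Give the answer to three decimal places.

MgO: 8.89/40.304 = 0.22057 mol → 0.22057 mol Mg, 0.22057 mol O.
FeO: 59.97/71.844 = 0.83473 mol → 0.83473 mol Fe, 0.83473 mol O.
SiO2: 31.29/60.083 = 0.52078 mol → 0.52078 mol Si, 1.04156 mol O.
Total oxygen = 2.09686 mol. Normalization factor = 4/2.09686 = 1.90761.
Si per 4 O = 0.52078 × 1.90761 = 0.993.

0.993 Si apfu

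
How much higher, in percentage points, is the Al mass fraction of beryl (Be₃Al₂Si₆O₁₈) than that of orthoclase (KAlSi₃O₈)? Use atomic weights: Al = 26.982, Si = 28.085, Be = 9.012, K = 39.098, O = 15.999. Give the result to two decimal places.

M(Be₃Al₂Si₆O₁₈) = 537.492 g/mol, so wt% Al = 53.964/537.492 × 100 = 10.04%.
M(KAlSi₃O₈) = 278.327 g/mol, so wt% Al = 26.982/278.327 × 100 = 9.69%.
10.04 − 9.69 = 0.35 pp.

0.35 percentage points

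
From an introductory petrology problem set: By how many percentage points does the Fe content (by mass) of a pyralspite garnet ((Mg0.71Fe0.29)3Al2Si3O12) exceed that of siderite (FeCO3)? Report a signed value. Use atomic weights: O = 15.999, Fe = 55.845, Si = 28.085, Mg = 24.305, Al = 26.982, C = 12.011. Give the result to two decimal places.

Fe in (Mg0.71Fe0.29)3Al2Si3O12: molar mass 430.562 g/mol; 0.87×55.845 = 48.585 g → 11.28 wt%.
Fe in FeCO3: molar mass 115.853 g/mol; 1×55.845 = 55.845 g → 48.20 wt%.
Difference = 11.28 − 48.20 = -36.92 percentage points.

-36.92 percentage points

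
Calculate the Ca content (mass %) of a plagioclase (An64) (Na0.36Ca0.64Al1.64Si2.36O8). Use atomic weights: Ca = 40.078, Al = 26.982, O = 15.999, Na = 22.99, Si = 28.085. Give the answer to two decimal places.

9.41 mass %

Molar mass of Na0.36Ca0.64Al1.64Si2.36O8: 0.36·22.99 + 0.64·40.078 + 1.64·26.982 + 2.36·28.085 + 8·15.999 = 272.449 g/mol.
Mass of Ca per formula unit: 0.64 × 40.078 = 25.650 g.
Weight fraction Ca = 25.650 / 272.449 = 0.0941.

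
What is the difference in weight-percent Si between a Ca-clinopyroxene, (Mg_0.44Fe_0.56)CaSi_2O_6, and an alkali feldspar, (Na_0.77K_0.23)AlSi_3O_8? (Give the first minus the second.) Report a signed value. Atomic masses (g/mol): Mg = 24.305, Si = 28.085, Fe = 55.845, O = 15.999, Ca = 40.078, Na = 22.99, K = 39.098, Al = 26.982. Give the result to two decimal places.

Si in (Mg_0.44Fe_0.56)CaSi_2O_6: molar mass 234.209 g/mol; 2×28.085 = 56.170 g → 23.98 wt%.
Si in (Na_0.77K_0.23)AlSi_3O_8: molar mass 265.924 g/mol; 3×28.085 = 84.255 g → 31.68 wt%.
Difference = 23.98 − 31.68 = -7.70 percentage points.

-7.70 percentage points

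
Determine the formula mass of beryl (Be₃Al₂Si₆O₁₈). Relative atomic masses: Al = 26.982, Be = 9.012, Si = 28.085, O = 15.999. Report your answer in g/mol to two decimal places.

537.49 g/mol

Be: 3 × 9.012 = 27.0360
Al: 2 × 26.982 = 53.9640
Si: 6 × 28.085 = 168.5100
O: 18 × 15.999 = 287.9820
Summing the contributions gives the formula mass.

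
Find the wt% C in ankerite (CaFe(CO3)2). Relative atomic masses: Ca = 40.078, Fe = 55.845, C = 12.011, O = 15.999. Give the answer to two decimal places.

11.12 wt%

Formula mass = 1·40.078 + 1·55.845 + 2·12.011 + 6·15.999 = 215.939 g/mol, of which 24.022 g is C.
So C makes up 24.022/215.939 = 0.1112 of the mass, i.e. 11.12%.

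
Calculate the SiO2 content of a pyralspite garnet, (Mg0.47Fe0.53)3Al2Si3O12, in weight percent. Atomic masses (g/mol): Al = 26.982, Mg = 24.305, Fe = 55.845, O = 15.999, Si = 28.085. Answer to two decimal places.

39.77 wt%

M((Mg0.47Fe0.53)3Al2Si3O12) = 453.271 g/mol; M(SiO2) = 60.083 g/mol.
Moles SiO2 per formula unit = 3 Si ÷ 1 = 3.0000.
SiO2 fraction = (3.0000 × 60.083) / 453.271 = 180.249/453.271 = 0.3977.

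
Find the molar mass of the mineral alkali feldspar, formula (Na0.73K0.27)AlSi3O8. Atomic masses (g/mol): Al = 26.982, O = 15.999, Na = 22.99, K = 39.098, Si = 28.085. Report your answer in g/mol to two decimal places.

The formula mass is the sum 0.73·22.99 + 0.27·39.098 + 1·26.982 + 3·28.085 + 8·15.999.

266.57 g/mol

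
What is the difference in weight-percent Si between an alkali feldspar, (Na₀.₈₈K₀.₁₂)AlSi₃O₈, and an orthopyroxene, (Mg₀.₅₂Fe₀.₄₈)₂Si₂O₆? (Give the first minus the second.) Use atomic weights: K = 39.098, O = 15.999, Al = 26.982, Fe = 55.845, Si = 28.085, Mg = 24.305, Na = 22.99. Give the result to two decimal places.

M((Na₀.₈₈K₀.₁₂)AlSi₃O₈) = 264.152 g/mol, so wt% Si = 84.255/264.152 × 100 = 31.90%.
M((Mg₀.₅₂Fe₀.₄₈)₂Si₂O₆) = 231.052 g/mol, so wt% Si = 56.170/231.052 × 100 = 24.31%.
31.90 − 24.31 = 7.59 pp.

7.59 percentage points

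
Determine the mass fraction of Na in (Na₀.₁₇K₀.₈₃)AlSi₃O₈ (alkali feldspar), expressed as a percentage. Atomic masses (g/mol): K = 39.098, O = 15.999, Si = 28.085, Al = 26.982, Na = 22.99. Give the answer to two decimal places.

1.42 mass %

M((Na₀.₁₇K₀.₈₃)AlSi₃O₈) = 275.589 g/mol.
Na contributes 0.17 × 22.99 = 3.908 g per mole.
3.908/275.589 = 0.0142 → 1.42%.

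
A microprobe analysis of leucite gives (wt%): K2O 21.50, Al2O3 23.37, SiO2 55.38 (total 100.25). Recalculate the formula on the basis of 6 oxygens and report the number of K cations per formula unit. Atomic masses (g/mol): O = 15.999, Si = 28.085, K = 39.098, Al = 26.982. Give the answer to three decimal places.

0.993 K apfu

21.50 wt% K2O ÷ 94.195 g/mol = 0.22825 mol, giving 0.45650 K and 0.22825 O.
23.37 wt% Al2O3 ÷ 101.961 g/mol = 0.22921 mol, giving 0.45842 Al and 0.68763 O.
55.38 wt% SiO2 ÷ 60.083 g/mol = 0.92172 mol, giving 0.92172 Si and 1.84344 O.
Oxygen sums to 2.75932; scaling by 6/2.75932 = 2.17445 puts the formula on 6 O.
K: 0.45650 × 2.17445 = 0.993 atoms per formula unit.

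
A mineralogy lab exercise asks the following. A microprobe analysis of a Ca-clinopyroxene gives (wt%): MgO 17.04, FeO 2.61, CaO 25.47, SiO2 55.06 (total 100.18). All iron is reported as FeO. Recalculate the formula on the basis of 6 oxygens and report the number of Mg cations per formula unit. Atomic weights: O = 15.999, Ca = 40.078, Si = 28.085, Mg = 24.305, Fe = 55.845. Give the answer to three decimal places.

MgO: 17.04/40.304 = 0.42279 mol → 0.42279 mol Mg, 0.42279 mol O.
FeO: 2.61/71.844 = 0.03633 mol → 0.03633 mol Fe, 0.03633 mol O.
CaO: 25.47/56.077 = 0.45420 mol → 0.45420 mol Ca, 0.45420 mol O.
SiO2: 55.06/60.083 = 0.91640 mol → 0.91640 mol Si, 1.83280 mol O.
Total oxygen = 2.74612 mol. Normalization factor = 6/2.74612 = 2.18490.
Mg per 6 O = 0.42279 × 2.18490 = 0.924.

0.924 Mg apfu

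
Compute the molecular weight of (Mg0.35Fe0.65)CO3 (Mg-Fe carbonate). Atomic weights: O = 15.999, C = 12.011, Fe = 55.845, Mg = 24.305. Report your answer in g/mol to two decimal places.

The formula mass is the sum 0.35·24.305 + 0.65·55.845 + 1·12.011 + 3·15.999.

104.81 g/mol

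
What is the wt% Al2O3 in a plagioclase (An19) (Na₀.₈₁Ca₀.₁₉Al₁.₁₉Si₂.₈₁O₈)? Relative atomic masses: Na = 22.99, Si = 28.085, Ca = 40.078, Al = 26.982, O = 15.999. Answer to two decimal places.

Formula mass = 265.256 g/mol.
1.19 Al → 0.5950 mol Al2O3 per formula unit; M(Al2O3) = 101.961, so Al2O3 mass = 60.667 g.
60.667/265.256 × 100 = 22.87 wt%.

22.87 wt%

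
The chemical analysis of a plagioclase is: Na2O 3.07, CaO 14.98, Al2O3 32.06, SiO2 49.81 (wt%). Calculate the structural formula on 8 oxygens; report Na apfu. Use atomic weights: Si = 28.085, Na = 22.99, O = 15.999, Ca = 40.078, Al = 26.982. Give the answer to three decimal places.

3.07 wt% Na2O ÷ 61.979 g/mol = 0.04953 mol, giving 0.09906 Na and 0.04953 O.
14.98 wt% CaO ÷ 56.077 g/mol = 0.26713 mol, giving 0.26713 Ca and 0.26713 O.
32.06 wt% Al2O3 ÷ 101.961 g/mol = 0.31443 mol, giving 0.62886 Al and 0.94329 O.
49.81 wt% SiO2 ÷ 60.083 g/mol = 0.82902 mol, giving 0.82902 Si and 1.65804 O.
Oxygen sums to 2.91799; scaling by 8/2.91799 = 2.74161 puts the formula on 8 O.
Na: 0.09906 × 2.74161 = 0.272 atoms per formula unit.

0.272 Na apfu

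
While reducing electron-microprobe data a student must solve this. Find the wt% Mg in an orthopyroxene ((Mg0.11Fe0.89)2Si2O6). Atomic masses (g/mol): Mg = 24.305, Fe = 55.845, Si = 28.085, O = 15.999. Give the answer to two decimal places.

2.08 wt%

M((Mg0.11Fe0.89)2Si2O6) = 256.915 g/mol.
Mg contributes 0.22 × 24.305 = 5.347 g per mole.
5.347/256.915 = 0.0208 → 2.08%.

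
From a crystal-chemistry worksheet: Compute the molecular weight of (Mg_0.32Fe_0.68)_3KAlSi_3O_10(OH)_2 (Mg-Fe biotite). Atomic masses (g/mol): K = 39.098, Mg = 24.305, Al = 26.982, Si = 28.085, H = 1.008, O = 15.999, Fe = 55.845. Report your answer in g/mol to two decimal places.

481.60 g/mol

M = 0.96·24.305 + 2.04·55.845 + 1·39.098 + 1·26.982 + 3·28.085 + 12·15.999 + 2·1.008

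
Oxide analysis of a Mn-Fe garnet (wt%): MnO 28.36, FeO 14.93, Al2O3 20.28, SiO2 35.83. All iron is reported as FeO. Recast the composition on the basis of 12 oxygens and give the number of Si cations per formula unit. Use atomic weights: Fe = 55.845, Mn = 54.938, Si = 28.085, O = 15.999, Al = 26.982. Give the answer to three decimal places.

2.985 Si apfu

MnO (M=70.937): mol = 0.39979; Mn = 0.39979, O = 0.39979.
FeO (M=71.844): mol = 0.20781; Fe = 0.20781, O = 0.20781.
Al2O3 (M=101.961): mol = 0.19890; Al = 0.39780, O = 0.59670.
SiO2 (M=60.083): mol = 0.59634; Si = 0.59634, O = 1.19268.
ΣO = 2.39698; factor = 12/ΣO = 5.00630.
Si apfu = 0.59634 × 5.00630 = 2.985.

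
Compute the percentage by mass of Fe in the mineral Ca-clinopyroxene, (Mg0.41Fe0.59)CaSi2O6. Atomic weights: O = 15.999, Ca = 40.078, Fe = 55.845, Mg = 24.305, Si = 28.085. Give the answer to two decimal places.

14.01 wt%

Molar mass of (Mg0.41Fe0.59)CaSi2O6: 0.41·24.305 + 0.59·55.845 + 1·40.078 + 2·28.085 + 6·15.999 = 235.156 g/mol.
Mass of Fe per formula unit: 0.59 × 55.845 = 32.949 g.
Weight fraction Fe = 32.949 / 235.156 = 0.1401.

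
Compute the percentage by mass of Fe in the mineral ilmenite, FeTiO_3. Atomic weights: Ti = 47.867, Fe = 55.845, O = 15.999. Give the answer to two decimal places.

36.81 wt%

M(FeTiO_3) = 151.709 g/mol.
Fe contributes 1 × 55.845 = 55.845 g per mole.
55.845/151.709 = 0.3681 → 36.81%.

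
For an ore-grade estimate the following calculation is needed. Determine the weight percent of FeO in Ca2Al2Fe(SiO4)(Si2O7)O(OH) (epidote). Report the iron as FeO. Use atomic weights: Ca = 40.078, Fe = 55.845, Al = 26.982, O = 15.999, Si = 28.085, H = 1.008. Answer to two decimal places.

Molar mass of Ca2Al2Fe(SiO4)(Si2O7)O(OH) = 2·40.078 + 2·26.982 + 1·55.845 + 3·28.085 + 13·15.999 + 1·1.008 = 483.215 g/mol.
Each formula unit contains 1 Fe, equivalent to 1/1 = 1.0000 mol FeO.
M(FeO) = 1×55.845 + 1×15.999 = 71.844 g/mol.
Mass of FeO per formula unit = 1.0000 × 71.844 = 71.844 g.
FeO wt% = 71.844 / 483.215 × 100 = 14.87%.

14.87 wt%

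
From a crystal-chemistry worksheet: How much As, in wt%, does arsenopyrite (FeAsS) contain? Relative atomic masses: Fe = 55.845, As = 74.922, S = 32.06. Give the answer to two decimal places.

46.01 wt%

M(FeAsS) = 162.827 g/mol.
As contributes 1 × 74.922 = 74.922 g per mole.
74.922/162.827 = 0.4601 → 46.01%.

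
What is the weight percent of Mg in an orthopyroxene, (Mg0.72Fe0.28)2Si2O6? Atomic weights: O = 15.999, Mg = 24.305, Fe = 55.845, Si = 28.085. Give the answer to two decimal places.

Formula mass = 1.44·24.305 + 0.56·55.845 + 2·28.085 + 6·15.999 = 218.436 g/mol, of which 34.999 g is Mg.
So Mg makes up 34.999/218.436 = 0.1602 of the mass, i.e. 16.02%.

16.02 mass %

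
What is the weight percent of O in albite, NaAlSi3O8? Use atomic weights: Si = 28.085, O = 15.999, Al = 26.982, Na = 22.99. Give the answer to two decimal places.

48.81 weight percent

Molar mass of NaAlSi3O8: 1*22.99 + 1*26.982 + 3*28.085 + 8*15.999 = 262.219 g/mol.
Mass of O per formula unit: 8 × 15.999 = 127.992 g.
Weight fraction O = 127.992 / 262.219 = 0.4881.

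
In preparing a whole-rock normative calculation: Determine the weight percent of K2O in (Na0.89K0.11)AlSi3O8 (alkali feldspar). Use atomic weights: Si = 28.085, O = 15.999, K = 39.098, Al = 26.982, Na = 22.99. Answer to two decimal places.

1.96 wt%

Formula mass = 263.991 g/mol.
0.11 K → 0.0550 mol K2O per formula unit; M(K2O) = 94.195, so K2O mass = 5.181 g.
5.181/263.991 × 100 = 1.96 wt%.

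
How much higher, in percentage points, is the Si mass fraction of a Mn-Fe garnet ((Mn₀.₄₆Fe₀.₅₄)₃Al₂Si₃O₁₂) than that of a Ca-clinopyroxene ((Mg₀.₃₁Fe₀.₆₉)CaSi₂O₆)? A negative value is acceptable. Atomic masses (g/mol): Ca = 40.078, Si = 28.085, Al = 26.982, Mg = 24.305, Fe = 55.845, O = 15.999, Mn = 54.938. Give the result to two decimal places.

-6.60 percentage points

M((Mn₀.₄₆Fe₀.₅₄)₃Al₂Si₃O₁₂) = 496.490 g/mol, so wt% Si = 84.255/496.490 × 100 = 16.97%.
M((Mg₀.₃₁Fe₀.₆₉)CaSi₂O₆) = 238.310 g/mol, so wt% Si = 56.170/238.310 × 100 = 23.57%.
16.97 − 23.57 = -6.60 pp.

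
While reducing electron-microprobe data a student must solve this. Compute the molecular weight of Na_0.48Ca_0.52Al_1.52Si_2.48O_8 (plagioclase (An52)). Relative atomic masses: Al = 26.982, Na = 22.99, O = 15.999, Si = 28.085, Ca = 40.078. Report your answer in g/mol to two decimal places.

270.53 g/mol

M = 0.48(22.99) + 0.52(40.078) + 1.52(26.982) + 2.48(28.085) + 8(15.999)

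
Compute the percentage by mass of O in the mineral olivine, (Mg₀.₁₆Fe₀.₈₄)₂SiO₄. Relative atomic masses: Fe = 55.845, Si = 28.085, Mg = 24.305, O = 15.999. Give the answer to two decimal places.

Molar mass of (Mg₀.₁₆Fe₀.₈₄)₂SiO₄: 0.32×24.305 + 1.68×55.845 + 1×28.085 + 4×15.999 = 193.678 g/mol.
Mass of O per formula unit: 4 × 15.999 = 63.996 g.
Weight fraction O = 63.996 / 193.678 = 0.3304.

33.04 wt%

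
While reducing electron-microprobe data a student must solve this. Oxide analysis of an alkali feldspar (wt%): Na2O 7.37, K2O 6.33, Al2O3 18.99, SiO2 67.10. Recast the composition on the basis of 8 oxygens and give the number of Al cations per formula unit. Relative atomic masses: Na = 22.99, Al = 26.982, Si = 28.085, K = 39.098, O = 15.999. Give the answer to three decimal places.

7.37 wt% Na2O ÷ 61.979 g/mol = 0.11891 mol, giving 0.23782 Na and 0.11891 O.
6.33 wt% K2O ÷ 94.195 g/mol = 0.06720 mol, giving 0.13440 K and 0.06720 O.
18.99 wt% Al2O3 ÷ 101.961 g/mol = 0.18625 mol, giving 0.37250 Al and 0.55875 O.
67.10 wt% SiO2 ÷ 60.083 g/mol = 1.11679 mol, giving 1.11679 Si and 2.23358 O.
Oxygen sums to 2.97844; scaling by 8/2.97844 = 2.68597 puts the formula on 8 O.
Al: 0.37250 × 2.68597 = 1.001 atoms per formula unit.

1.001 Al apfu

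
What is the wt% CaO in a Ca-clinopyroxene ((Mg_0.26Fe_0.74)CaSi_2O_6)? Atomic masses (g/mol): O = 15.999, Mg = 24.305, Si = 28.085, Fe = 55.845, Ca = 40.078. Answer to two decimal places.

23.38 wt%

Formula mass = 239.887 g/mol.
1 Ca → 1.0000 mol CaO per formula unit; M(CaO) = 56.077, so CaO mass = 56.077 g.
56.077/239.887 × 100 = 23.38 wt%.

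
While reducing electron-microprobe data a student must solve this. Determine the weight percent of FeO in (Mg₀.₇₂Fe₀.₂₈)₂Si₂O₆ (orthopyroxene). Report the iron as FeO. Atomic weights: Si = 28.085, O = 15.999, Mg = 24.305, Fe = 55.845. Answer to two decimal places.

18.42 wt%

Formula mass = 218.436 g/mol.
0.56 Fe → 0.5600 mol FeO per formula unit; M(FeO) = 71.844, so FeO mass = 40.233 g.
40.233/218.436 × 100 = 18.42 wt%.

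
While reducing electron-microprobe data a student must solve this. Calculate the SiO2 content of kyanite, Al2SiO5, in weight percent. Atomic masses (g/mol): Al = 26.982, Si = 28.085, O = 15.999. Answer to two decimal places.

M(Al2SiO5) = 162.044 g/mol; M(SiO2) = 60.083 g/mol.
Moles SiO2 per formula unit = 1 Si ÷ 1 = 1.0000.
SiO2 fraction = (1.0000 × 60.083) / 162.044 = 60.083/162.044 = 0.3708.

37.08 wt%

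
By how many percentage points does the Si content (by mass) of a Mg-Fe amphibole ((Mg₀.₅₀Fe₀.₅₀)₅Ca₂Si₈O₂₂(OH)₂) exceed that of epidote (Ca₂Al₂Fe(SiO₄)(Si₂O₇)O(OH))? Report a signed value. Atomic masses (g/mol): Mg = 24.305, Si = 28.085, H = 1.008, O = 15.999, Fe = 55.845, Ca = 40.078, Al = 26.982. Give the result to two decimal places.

7.77 percentage points

M((Mg₀.₅₀Fe₀.₅₀)₅Ca₂Si₈O₂₂(OH)₂) = 891.203 g/mol, so wt% Si = 224.680/891.203 × 100 = 25.21%.
M(Ca₂Al₂Fe(SiO₄)(Si₂O₇)O(OH)) = 483.215 g/mol, so wt% Si = 84.255/483.215 × 100 = 17.44%.
25.21 − 17.44 = 7.77 pp.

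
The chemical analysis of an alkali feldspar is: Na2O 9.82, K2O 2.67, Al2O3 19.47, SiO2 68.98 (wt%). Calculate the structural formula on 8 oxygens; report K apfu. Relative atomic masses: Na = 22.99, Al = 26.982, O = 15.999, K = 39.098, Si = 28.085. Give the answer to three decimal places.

Na2O (M=61.979): mol = 0.15844; Na = 0.31688, O = 0.15844.
K2O (M=94.195): mol = 0.02835; K = 0.05670, O = 0.02835.
Al2O3 (M=101.961): mol = 0.19096; Al = 0.38192, O = 0.57288.
SiO2 (M=60.083): mol = 1.14808; Si = 1.14808, O = 2.29616.
ΣO = 3.05583; factor = 8/ΣO = 2.61795.
K apfu = 0.05670 × 2.61795 = 0.148.

0.148 K apfu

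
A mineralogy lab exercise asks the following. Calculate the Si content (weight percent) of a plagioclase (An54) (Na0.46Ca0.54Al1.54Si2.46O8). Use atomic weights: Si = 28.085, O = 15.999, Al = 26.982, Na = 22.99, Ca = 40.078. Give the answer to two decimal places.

25.51 weight percent

Formula mass = 0.46·22.99 + 0.54·40.078 + 1.54·26.982 + 2.46·28.085 + 8·15.999 = 270.851 g/mol, of which 69.089 g is Si.
So Si makes up 69.089/270.851 = 0.2551 of the mass, i.e. 25.51%.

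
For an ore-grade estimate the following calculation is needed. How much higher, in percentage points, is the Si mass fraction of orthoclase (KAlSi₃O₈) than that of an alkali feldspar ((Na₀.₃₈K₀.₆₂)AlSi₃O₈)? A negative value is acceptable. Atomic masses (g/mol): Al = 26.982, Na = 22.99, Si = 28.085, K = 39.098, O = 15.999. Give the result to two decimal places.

Si in KAlSi₃O₈: molar mass 278.327 g/mol; 3×28.085 = 84.255 g → 30.27 wt%.
Si in (Na₀.₃₈K₀.₆₂)AlSi₃O₈: molar mass 272.206 g/mol; 3×28.085 = 84.255 g → 30.95 wt%.
Difference = 30.27 − 30.95 = -0.68 percentage points.

-0.68 percentage points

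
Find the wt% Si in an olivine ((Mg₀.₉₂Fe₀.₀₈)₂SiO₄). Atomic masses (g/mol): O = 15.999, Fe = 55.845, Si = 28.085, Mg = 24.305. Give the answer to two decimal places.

19.27 weight percent

M((Mg₀.₉₂Fe₀.₀₈)₂SiO₄) = 145.737 g/mol.
Si contributes 1 × 28.085 = 28.085 g per mole.
28.085/145.737 = 0.1927 → 19.27%.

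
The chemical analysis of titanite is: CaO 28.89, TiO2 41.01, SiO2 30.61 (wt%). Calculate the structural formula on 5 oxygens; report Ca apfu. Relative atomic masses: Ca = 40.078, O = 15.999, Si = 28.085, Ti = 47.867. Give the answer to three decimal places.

1.006 Ca apfu

CaO: 28.89/56.077 = 0.51518 mol → 0.51518 mol Ca, 0.51518 mol O.
TiO2: 41.01/79.865 = 0.51349 mol → 0.51349 mol Ti, 1.02698 mol O.
SiO2: 30.61/60.083 = 0.50946 mol → 0.50946 mol Si, 1.01892 mol O.
Total oxygen = 2.56108 mol. Normalization factor = 5/2.56108 = 1.95230.
Ca per 5 O = 0.51518 × 1.95230 = 1.006.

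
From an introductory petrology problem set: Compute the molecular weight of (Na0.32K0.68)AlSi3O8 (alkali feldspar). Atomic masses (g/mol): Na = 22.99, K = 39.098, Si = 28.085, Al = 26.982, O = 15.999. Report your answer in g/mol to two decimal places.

273.17 g/mol

The formula mass is the sum 0.32×22.99 + 0.68×39.098 + 1×26.982 + 3×28.085 + 8×15.999.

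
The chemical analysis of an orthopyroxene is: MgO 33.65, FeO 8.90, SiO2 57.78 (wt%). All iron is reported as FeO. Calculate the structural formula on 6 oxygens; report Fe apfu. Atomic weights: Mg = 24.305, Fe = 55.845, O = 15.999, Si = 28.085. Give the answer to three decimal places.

0.258 Fe apfu

MgO (M=40.304): mol = 0.83490; Mg = 0.83490, O = 0.83490.
FeO (M=71.844): mol = 0.12388; Fe = 0.12388, O = 0.12388.
SiO2 (M=60.083): mol = 0.96167; Si = 0.96167, O = 1.92334.
ΣO = 2.88212; factor = 6/ΣO = 2.08180.
Fe apfu = 0.12388 × 2.08180 = 0.258.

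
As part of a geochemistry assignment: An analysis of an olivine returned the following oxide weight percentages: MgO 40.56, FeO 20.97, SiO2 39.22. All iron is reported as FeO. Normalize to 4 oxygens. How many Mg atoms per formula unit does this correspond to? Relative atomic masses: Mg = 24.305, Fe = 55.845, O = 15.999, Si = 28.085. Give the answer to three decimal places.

1.546 Mg apfu

MgO (M=40.304): mol = 1.00635; Mg = 1.00635, O = 1.00635.
FeO (M=71.844): mol = 0.29188; Fe = 0.29188, O = 0.29188.
SiO2 (M=60.083): mol = 0.65276; Si = 0.65276, O = 1.30552.
ΣO = 2.60375; factor = 4/ΣO = 1.53625.
Mg apfu = 1.00635 × 1.53625 = 1.546.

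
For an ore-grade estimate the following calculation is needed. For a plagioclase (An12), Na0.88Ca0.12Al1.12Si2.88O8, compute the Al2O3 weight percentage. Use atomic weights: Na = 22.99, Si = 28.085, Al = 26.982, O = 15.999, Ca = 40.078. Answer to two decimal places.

21.62 wt%

Molar mass of Na0.88Ca0.12Al1.12Si2.88O8 = 0.88·22.99 + 0.12·40.078 + 1.12·26.982 + 2.88·28.085 + 8·15.999 = 264.137 g/mol.
Each formula unit contains 1.12 Al, equivalent to 1.12/2 = 0.5600 mol Al2O3.
M(Al2O3) = 2×26.982 + 3×15.999 = 101.961 g/mol.
Mass of Al2O3 per formula unit = 0.5600 × 101.961 = 57.098 g.
Al2O3 wt% = 57.098 / 264.137 × 100 = 21.62%.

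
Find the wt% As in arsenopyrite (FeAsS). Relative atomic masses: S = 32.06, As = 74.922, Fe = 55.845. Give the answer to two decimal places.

46.01 wt%

M(FeAsS) = 162.827 g/mol.
As contributes 1 × 74.922 = 74.922 g per mole.
74.922/162.827 = 0.4601 → 46.01%.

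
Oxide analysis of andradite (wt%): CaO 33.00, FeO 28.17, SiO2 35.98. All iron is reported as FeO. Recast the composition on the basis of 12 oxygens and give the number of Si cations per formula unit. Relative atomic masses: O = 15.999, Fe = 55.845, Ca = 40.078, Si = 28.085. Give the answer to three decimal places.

33.00 wt% CaO ÷ 56.077 g/mol = 0.58848 mol, giving 0.58848 Ca and 0.58848 O.
28.17 wt% FeO ÷ 71.844 g/mol = 0.39210 mol, giving 0.39210 Fe and 0.39210 O.
35.98 wt% SiO2 ÷ 60.083 g/mol = 0.59884 mol, giving 0.59884 Si and 1.19768 O.
Oxygen sums to 2.17826; scaling by 12/2.17826 = 5.50898 puts the formula on 12 O.
Si: 0.59884 × 5.50898 = 3.299 atoms per formula unit.

3.299 Si apfu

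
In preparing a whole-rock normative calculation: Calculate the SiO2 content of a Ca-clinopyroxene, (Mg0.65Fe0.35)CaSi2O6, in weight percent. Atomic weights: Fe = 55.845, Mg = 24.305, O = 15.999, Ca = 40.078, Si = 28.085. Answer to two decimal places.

52.80 wt%

Formula mass = 227.586 g/mol.
2 Si → 2.0000 mol SiO2 per formula unit; M(SiO2) = 60.083, so SiO2 mass = 120.166 g.
120.166/227.586 × 100 = 52.80 wt%.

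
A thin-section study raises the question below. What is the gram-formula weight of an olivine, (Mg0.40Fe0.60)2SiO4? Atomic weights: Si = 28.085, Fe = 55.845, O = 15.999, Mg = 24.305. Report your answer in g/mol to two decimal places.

178.54 g/mol

The formula mass is the sum 0.80×24.305 + 1.20×55.845 + 1×28.085 + 4×15.999.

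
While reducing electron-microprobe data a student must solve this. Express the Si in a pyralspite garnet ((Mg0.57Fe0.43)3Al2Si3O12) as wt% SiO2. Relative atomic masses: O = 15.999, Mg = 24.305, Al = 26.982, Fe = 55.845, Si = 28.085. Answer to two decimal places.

40.61 wt%

M((Mg0.57Fe0.43)3Al2Si3O12) = 443.809 g/mol; M(SiO2) = 60.083 g/mol.
Moles SiO2 per formula unit = 3 Si ÷ 1 = 3.0000.
SiO2 fraction = (3.0000 × 60.083) / 443.809 = 180.249/443.809 = 0.4061.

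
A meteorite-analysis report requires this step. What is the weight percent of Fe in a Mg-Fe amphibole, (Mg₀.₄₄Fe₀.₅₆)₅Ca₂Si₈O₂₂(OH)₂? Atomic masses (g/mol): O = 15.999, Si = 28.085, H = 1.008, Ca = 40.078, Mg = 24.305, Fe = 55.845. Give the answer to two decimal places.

M((Mg₀.₄₄Fe₀.₅₆)₅Ca₂Si₈O₂₂(OH)₂) = 900.665 g/mol.
Fe contributes 2.80 × 55.845 = 156.366 g per mole.
156.366/900.665 = 0.1736 → 17.36%.

17.36 wt%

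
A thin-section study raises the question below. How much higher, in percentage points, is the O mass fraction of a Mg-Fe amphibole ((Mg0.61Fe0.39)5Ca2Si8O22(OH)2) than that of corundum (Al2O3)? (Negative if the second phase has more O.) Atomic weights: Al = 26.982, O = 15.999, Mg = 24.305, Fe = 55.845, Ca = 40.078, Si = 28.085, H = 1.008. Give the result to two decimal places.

First mineral: 383.976 g O in 873.856 g formula = 43.94 wt% O.
Second mineral: 47.997 g O in 101.961 g formula = 47.07 wt% O.
43.94% − 47.07% gives a difference of -3.13 percentage points.

-3.13 percentage points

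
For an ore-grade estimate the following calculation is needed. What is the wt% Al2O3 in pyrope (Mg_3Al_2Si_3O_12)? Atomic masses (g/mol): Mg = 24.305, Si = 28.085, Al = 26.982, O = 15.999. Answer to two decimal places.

M(Mg_3Al_2Si_3O_12) = 403.122 g/mol; M(Al2O3) = 101.961 g/mol.
Moles Al2O3 per formula unit = 2 Al ÷ 2 = 1.0000.
Al2O3 fraction = (1.0000 × 101.961) / 403.122 = 101.961/403.122 = 0.2529.

25.29 wt%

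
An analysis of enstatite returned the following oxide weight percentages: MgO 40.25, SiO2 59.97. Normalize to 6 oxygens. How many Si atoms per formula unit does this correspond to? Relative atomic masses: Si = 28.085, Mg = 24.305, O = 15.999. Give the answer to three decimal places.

2.000 Si apfu

MgO: 40.25/40.304 = 0.99866 mol → 0.99866 mol Mg, 0.99866 mol O.
SiO2: 59.97/60.083 = 0.99812 mol → 0.99812 mol Si, 1.99624 mol O.
Total oxygen = 2.99490 mol. Normalization factor = 6/2.99490 = 2.00341.
Si per 6 O = 0.99812 × 2.00341 = 2.000.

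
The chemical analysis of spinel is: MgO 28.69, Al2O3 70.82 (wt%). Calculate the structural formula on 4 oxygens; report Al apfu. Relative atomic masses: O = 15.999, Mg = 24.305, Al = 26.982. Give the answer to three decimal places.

MgO (M=40.304): mol = 0.71184; Mg = 0.71184, O = 0.71184.
Al2O3 (M=101.961): mol = 0.69458; Al = 1.38916, O = 2.08374.
ΣO = 2.79558; factor = 4/ΣO = 1.43083.
Al apfu = 1.38916 × 1.43083 = 1.988.

1.988 Al apfu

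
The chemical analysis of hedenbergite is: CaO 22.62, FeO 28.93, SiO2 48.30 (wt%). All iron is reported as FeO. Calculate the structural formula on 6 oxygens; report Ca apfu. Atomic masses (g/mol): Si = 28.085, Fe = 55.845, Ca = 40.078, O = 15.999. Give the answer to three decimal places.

CaO: 22.62/56.077 = 0.40337 mol → 0.40337 mol Ca, 0.40337 mol O.
FeO: 28.93/71.844 = 0.40268 mol → 0.40268 mol Fe, 0.40268 mol O.
SiO2: 48.30/60.083 = 0.80389 mol → 0.80389 mol Si, 1.60778 mol O.
Total oxygen = 2.41383 mol. Normalization factor = 6/2.41383 = 2.48568.
Ca per 6 O = 0.40337 × 2.48568 = 1.003.

1.003 Ca apfu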